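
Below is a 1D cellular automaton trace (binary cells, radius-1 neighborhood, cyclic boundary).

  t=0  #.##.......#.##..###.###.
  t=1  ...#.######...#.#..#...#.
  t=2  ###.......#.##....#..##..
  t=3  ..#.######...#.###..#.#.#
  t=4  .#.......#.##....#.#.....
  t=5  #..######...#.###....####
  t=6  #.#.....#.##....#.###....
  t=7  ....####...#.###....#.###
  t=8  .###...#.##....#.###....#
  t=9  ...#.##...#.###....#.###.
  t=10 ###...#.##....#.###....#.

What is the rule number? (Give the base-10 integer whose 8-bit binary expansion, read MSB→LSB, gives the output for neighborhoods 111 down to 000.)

  [7] ### => .  t=0,i=18
  [6] ##. => #  t=0,i=3
  [5] #.# => .  t=0,i=1
  [4] #.. => .  t=0,i=4
  [3] .## => .  t=0,i=2
  [2] .#. => .  t=0,i=0
  [1] ..# => #  t=0,i=10
  [0] ... => #  t=0,i=5
  bits 01000011 = 67

67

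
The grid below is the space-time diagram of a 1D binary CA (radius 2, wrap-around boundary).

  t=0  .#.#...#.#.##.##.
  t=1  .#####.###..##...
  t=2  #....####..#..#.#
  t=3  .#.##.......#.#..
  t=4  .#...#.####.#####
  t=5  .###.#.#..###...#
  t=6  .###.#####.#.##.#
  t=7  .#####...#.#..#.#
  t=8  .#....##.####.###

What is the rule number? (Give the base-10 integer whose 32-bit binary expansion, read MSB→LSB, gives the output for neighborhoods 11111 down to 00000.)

  [31] ##### => .  t=1,i=3
  [30] ####. => .  t=1,i=4
  [29] ###.# => #  t=1,i=5
  [28] ###.. => .  t=1,i=9
  [27] ##.## => #  t=0,i=13
  [26] ##.#. => .  t=4,i=0
  [25] ##..# => .  t=0,i=16
  [24] ##... => #  t=1,i=14
  [23] #.### => #  t=1,i=7
  [22] #.##. => .  t=0,i=11
  [21] #.#.# => #  t=0,i=9
  [20] #.#.. => #  t=0,i=3
  [19] #..## => #  t=1,i=11
  [18] #..#. => .  t=0,i=0
  [17] #...# => #  t=0,i=5
  [16] #.... => .  t=1,i=15
  [15] .#### => .  t=1,i=2
  [14] .###. => #  t=1,i=8
  [13] .##.# => #  t=0,i=12
  [12] .##.. => .  t=0,i=15
  [11] .#.## => .  t=0,i=10
  [10] .#.#. => #  t=0,i=2
  [9] .#..# => #  t=2,i=12
  [8] .#... => #  t=0,i=4
  [7] ..### => .  t=1,i=1
  [6] ..##. => .  t=1,i=12
  [5] ..#.# => #  t=0,i=1
  [4] ..#.. => .  t=2,i=11
  [3] ...## => #  t=1,i=0
  [2] ...#. => .  t=0,i=6
  [1] ....# => #  t=1,i=16
  [0] ..... => #  t=3,i=7
  bits 00101001101110100110011100101011 = 700081963

700081963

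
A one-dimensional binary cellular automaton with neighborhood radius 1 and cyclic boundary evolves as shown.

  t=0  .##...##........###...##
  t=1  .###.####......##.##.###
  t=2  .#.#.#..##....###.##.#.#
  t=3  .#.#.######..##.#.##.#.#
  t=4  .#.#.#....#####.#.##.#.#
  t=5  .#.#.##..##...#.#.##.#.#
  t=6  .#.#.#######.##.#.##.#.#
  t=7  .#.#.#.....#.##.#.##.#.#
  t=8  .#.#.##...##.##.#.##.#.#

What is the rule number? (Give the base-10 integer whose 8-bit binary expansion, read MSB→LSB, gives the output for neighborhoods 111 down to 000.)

  ###|.  b7=0 t=0,i=17
  ##.|#  b6=1 t=0,i=2
  #.#|.  b5=0 t=0,i=0
  #..|#  b4=1 t=0,i=3
  .##|#  b3=1 t=0,i=1
  .#.|#  b2=1 t=2,i=1
  ..#|#  b1=1 t=0,i=5
  ...|.  b0=0 t=0,i=4
  bits 01011110 = 94

94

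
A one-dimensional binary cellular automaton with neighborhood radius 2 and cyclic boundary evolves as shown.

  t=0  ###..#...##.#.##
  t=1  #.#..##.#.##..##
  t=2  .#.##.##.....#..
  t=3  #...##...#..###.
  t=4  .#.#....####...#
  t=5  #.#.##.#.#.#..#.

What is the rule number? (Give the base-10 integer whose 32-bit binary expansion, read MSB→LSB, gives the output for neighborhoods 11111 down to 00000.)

  ##### -> #   bit 31 = 1  t=0,i=0
  ####. -> .   bit 30 = 0  t=0,i=1
  ###.# -> .   bit 29 = 0  t=1,i=0
  ###.. -> #   bit 28 = 1  t=0,i=2
  ##.## -> #   bit 27 = 1  t=2,i=5
  ##.#. -> #   bit 26 = 1  t=0,i=11
  ##..# -> .   bit 25 = 0  t=0,i=3
  ##... -> .   bit 24 = 0  t=2,i=8
  #.### -> #   bit 23 = 1  t=0,i=14
  #.##. -> .   bit 22 = 0  t=1,i=10
  #.#.# -> .   bit 21 = 0  t=0,i=12
  #.#.. -> .   bit 20 = 0  t=1,i=2
  #..## -> #   bit 19 = 1  t=1,i=4
  #..#. -> .   bit 18 = 0  t=0,i=4
  #...# -> .   bit 17 = 0  t=0,i=7
  #.... -> #   bit 16 = 1  t=2,i=9
  .#### -> #   bit 15 = 1  t=0,i=15
  .###. -> .   bit 14 = 0  t=1,i=15
  .##.# -> #   bit 13 = 1  t=0,i=10
  .##.. -> .   bit 12 = 0  t=1,i=11
  .#.## -> .   bit 11 = 0  t=0,i=13
  .#.#. -> #   bit 10 = 1  t=4,i=0
  .#..# -> #   bit 9 = 1  t=1,i=3
  .#... -> #   bit 8 = 1  t=0,i=6
  ..### -> .   bit 7 = 0  t=1,i=14
  ..##. -> .   bit 6 = 0  t=0,i=9
  ..#.# -> .   bit 5 = 0  t=2,i=1
  ..#.. -> #   bit 4 = 1  t=0,i=5
  ...## -> #   bit 3 = 1  t=0,i=8
  ...#. -> #   bit 2 = 1  t=2,i=0
  ....# -> .   bit 1 = 0  t=2,i=11
  ..... -> .   bit 0 = 0  t=2,i=10
  bits 10011100100010011010011100011100 = 2626266908

2626266908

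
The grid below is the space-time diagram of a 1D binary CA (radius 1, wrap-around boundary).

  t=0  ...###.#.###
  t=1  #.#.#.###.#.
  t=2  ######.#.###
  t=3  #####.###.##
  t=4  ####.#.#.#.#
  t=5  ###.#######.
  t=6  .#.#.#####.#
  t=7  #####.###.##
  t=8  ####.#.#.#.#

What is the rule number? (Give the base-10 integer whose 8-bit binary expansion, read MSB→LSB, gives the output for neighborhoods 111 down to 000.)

182

  nb ###: next=#  (t=0,i=4, bit7=1)
  nb ##.: next=.  (t=0,i=5, bit6=0)
  nb #.#: next=#  (t=0,i=6, bit5=1)
  nb #..: next=#  (t=0,i=0, bit4=1)
  nb .##: next=.  (t=0,i=3, bit3=0)
  nb .#.: next=#  (t=0,i=7, bit2=1)
  nb ..#: next=#  (t=0,i=2, bit1=1)
  nb ...: next=.  (t=0,i=1, bit0=0)
  bits 10110110 = 182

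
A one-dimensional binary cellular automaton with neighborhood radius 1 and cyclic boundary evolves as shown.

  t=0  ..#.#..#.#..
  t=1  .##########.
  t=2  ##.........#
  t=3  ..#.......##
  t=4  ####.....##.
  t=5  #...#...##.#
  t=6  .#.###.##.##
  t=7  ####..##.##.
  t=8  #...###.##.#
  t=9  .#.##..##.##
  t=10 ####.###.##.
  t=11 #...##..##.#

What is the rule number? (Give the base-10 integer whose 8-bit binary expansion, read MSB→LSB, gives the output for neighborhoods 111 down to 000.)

62

  ### -> .   bit 7 = 0  t=1,i=2
  ##. -> .   bit 6 = 0  t=1,i=10
  #.# -> #   bit 5 = 1  t=0,i=3
  #.. -> #   bit 4 = 1  t=0,i=5
  .## -> #   bit 3 = 1  t=1,i=1
  .#. -> #   bit 2 = 1  t=0,i=2
  ..# -> #   bit 1 = 1  t=0,i=1
  ... -> .   bit 0 = 0  t=0,i=0
  bits 00111110 = 62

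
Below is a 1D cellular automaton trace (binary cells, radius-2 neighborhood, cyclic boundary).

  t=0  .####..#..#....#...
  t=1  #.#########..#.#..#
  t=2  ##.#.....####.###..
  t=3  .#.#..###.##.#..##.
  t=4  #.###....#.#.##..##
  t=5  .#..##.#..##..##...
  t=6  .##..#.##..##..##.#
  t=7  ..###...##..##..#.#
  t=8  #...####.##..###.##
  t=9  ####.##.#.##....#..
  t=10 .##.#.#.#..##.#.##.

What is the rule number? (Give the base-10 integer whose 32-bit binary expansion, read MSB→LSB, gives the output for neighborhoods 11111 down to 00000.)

1530312219

  nb #####: next=.  (t=1,i=4, bit31=0)
  nb ####.: next=#  (t=0,i=3, bit30=1)
  nb ###.#: next=.  (t=2,i=12, bit29=0)
  nb ###..: next=#  (t=0,i=4, bit28=1)
  nb ##.##: next=#  (t=1,i=1, bit27=1)
  nb ##.#.: next=.  (t=2,i=2, bit26=0)
  nb ##..#: next=#  (t=0,i=5, bit25=1)
  nb ##...: next=#  (t=4,i=5, bit24=1)
  nb #.###: next=.  (t=1,i=2, bit23=0)
  nb #.##.: next=.  (t=3,i=10, bit22=0)
  nb #.#.#: next=#  (t=4,i=11, bit21=1)
  nb #.#..: next=#  (t=1,i=15, bit20=1)
  nb #..##: next=.  (t=1,i=17, bit19=0)
  nb #..#.: next=#  (t=0,i=6, bit18=1)
  nb #...#: next=#  (t=7,i=6, bit17=1)
  nb #....: next=.  (t=0,i=12, bit16=0)
  nb .####: next=#  (t=0,i=2, bit15=1)
  nb .###.: next=.  (t=2,i=15, bit14=0)
  nb .##.#: next=#  (t=1,i=0, bit13=1)
  nb .##..: next=#  (t=3,i=17, bit12=1)
  nb .#.##: next=.  (t=4,i=12, bit11=0)
  nb .#.#.: next=#  (t=1,i=14, bit10=1)
  nb .#..#: next=#  (t=0,i=8, bit9=1)
  nb .#...: next=.  (t=0,i=11, bit8=0)
  nb ..###: next=.  (t=0,i=1, bit7=0)
  nb ..##.: next=.  (t=1,i=18, bit6=0)
  nb ..#.#: next=.  (t=1,i=13, bit5=0)
  nb ..#..: next=#  (t=0,i=7, bit4=1)
  nb ...##: next=#  (t=0,i=0, bit3=1)
  nb ...#.: next=.  (t=0,i=14, bit2=0)
  nb ....#: next=#  (t=0,i=13, bit1=1)
  nb .....: next=#  (t=2,i=6, bit0=1)
  bits 01011011001101101011011000011011 = 1530312219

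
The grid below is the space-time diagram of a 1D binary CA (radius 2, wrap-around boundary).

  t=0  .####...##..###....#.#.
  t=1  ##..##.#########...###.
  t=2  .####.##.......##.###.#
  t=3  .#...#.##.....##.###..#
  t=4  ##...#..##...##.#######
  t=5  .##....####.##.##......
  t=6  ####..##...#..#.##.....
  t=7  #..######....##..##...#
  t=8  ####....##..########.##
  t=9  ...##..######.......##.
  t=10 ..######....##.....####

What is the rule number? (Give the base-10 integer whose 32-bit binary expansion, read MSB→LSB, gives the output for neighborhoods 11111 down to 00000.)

465327336

  #####|.  b31=0 t=1,i=9
  ####.|.  b30=0 t=0,i=3
  ###.#|.  b29=0 t=1,i=21
  ###..|#  b28=1 t=0,i=4
  ##.##|#  b27=1 t=1,i=6
  ##.#.|.  b26=0 t=2,i=21
  ##..#|#  b25=1 t=0,i=10
  ##...|#  b24=1 t=0,i=5
  #.###|#  b23=1 t=1,i=7
  #.##.|.  b22=0 t=1,i=0
  #.#.#|#  b21=1 t=2,i=22
  #.#..|#  b20=1 t=0,i=21
  #..##|#  b19=1 t=0,i=0
  #..#.|#  b18=1 t=3,i=21
  #...#|.  b17=0 t=0,i=6
  #....|.  b16=0 t=0,i=16
  .####|.  b15=0 t=0,i=2
  .###.|#  b14=1 t=0,i=13
  .##.#|.  b13=0 t=1,i=5
  .##..|#  b12=1 t=0,i=9
  .#.##|.  b11=0 t=2,i=0
  .#.#.|#  b10=1 t=0,i=20
  .#..#|.  b9=0 t=0,i=22
  .#...|.  b8=0 t=3,i=2
  ..###|#  b7=1 t=0,i=1
  ..##.|#  b6=1 t=0,i=8
  ..#.#|#  b5=1 t=0,i=19
  ..#..|.  b4=0 t=4,i=5
  ...##|#  b3=1 t=0,i=7
  ...#.|.  b2=0 t=0,i=18
  ....#|.  b1=0 t=0,i=17
  .....|.  b0=0 t=2,i=10
  bits 00011011101111000101010011101000 = 465327336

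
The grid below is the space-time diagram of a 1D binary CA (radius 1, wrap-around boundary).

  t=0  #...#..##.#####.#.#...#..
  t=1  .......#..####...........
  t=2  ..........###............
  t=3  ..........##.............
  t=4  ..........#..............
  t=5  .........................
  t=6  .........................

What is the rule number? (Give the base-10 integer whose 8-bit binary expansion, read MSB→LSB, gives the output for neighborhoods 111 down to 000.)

136

  ### -> #   bit 7 = 1  t=0,i=11
  ##. -> .   bit 6 = 0  t=0,i=8
  #.# -> .   bit 5 = 0  t=0,i=9
  #.. -> .   bit 4 = 0  t=0,i=1
  .## -> #   bit 3 = 1  t=0,i=7
  .#. -> .   bit 2 = 0  t=0,i=0
  ..# -> .   bit 1 = 0  t=0,i=3
  ... -> .   bit 0 = 0  t=0,i=2
  bits 10001000 = 136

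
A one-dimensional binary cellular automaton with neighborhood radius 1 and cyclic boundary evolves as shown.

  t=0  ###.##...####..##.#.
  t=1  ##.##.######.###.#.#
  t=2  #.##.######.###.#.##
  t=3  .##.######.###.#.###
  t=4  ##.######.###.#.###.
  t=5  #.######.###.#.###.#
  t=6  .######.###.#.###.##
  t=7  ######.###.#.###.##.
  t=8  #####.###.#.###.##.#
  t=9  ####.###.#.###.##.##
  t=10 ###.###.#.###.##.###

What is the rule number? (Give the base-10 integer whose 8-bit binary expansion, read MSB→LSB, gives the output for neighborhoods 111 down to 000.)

187

  [7] ### => #  t=0,i=1
  [6] ##. => .  t=0,i=2
  [5] #.# => #  t=0,i=3
  [4] #.. => #  t=0,i=6
  [3] .## => #  t=0,i=0
  [2] .#. => .  t=0,i=18
  [1] ..# => #  t=0,i=8
  [0] ... => #  t=0,i=7
  bits 10111011 = 187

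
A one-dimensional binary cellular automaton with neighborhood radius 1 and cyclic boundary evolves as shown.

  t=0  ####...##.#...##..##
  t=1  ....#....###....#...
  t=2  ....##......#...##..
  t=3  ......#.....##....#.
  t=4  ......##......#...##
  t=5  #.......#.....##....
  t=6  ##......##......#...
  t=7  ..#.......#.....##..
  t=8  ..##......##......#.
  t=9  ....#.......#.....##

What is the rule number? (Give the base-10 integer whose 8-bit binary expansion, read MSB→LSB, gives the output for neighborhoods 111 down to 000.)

  [7] ### => .  t=0,i=0
  [6] ##. => .  t=0,i=3
  [5] #.# => #  t=0,i=9
  [4] #.. => #  t=0,i=4
  [3] .## => .  t=0,i=7
  [2] .#. => #  t=0,i=10
  [1] ..# => .  t=0,i=6
  [0] ... => .  t=0,i=5
  bits 00110100 = 52

52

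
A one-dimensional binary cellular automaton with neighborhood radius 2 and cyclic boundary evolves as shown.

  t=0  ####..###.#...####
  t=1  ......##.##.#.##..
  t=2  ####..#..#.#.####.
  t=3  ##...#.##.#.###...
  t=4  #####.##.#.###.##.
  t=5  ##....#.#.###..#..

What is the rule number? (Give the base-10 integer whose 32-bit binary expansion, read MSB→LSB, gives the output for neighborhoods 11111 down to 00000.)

97967813

  ##### -> .   bit 31 = 0  t=0,i=0
  ####. -> .   bit 30 = 0  t=0,i=2
  ###.# -> .   bit 29 = 0  t=0,i=8
  ###.. -> .   bit 28 = 0  t=0,i=3
  ##.## -> .   bit 27 = 0  t=1,i=8
  ##.#. -> #   bit 26 = 1  t=0,i=9
  ##..# -> .   bit 25 = 0  t=0,i=4
  ##... -> #   bit 24 = 1  t=1,i=16
  #.### -> #   bit 23 = 1  t=2,i=0
  #.##. -> #   bit 22 = 1  t=1,i=9
  #.#.# -> .   bit 21 = 0  t=1,i=12
  #.#.. -> #   bit 20 = 1  t=0,i=10
  #..## -> .   bit 19 = 0  t=0,i=5
  #..#. -> #   bit 18 = 1  t=2,i=5
  #...# -> #   bit 17 = 1  t=0,i=12
  #.... -> .   bit 16 = 0  t=1,i=17
  .#### -> #   bit 15 = 1  t=0,i=15
  .###. -> #   bit 14 = 1  t=0,i=7
  .##.# -> .   bit 13 = 0  t=1,i=7
  .##.. -> #   bit 12 = 1  t=1,i=15
  .#.## -> #   bit 11 = 1  t=1,i=13
  .#.#. -> #   bit 10 = 1  t=2,i=10
  .#..# -> #   bit 9 = 1  t=2,i=7
  .#... -> .   bit 8 = 0  t=0,i=11
  ..### -> #   bit 7 = 1  t=0,i=6
  ..##. -> #   bit 6 = 1  t=1,i=6
  ..#.# -> .   bit 5 = 0  t=2,i=9
  ..#.. -> .   bit 4 = 0  t=2,i=6
  ...## -> .   bit 3 = 0  t=0,i=13
  ...#. -> #   bit 2 = 1  t=3,i=4
  ....# -> .   bit 1 = 0  t=1,i=4
  ..... -> #   bit 0 = 1  t=1,i=0
  bits 00000101110101101101111011000101 = 97967813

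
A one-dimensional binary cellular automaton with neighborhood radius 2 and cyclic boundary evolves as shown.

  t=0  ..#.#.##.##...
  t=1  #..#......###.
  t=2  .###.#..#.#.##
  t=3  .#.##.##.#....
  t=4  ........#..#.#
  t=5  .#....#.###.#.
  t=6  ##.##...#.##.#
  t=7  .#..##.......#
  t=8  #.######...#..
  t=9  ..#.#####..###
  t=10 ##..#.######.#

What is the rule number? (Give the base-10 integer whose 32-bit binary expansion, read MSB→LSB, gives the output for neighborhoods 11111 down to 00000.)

4153218770

  #####|#  b31=1 t=8,i=4
  ####.|#  b30=1 t=8,i=6
  ###.#|#  b29=1 t=1,i=12
  ###..|#  b28=1 t=8,i=7
  ##.##|.  b27=0 t=0,i=8
  ##.#.|#  b26=1 t=1,i=13
  ##..#|#  b25=1 t=9,i=0
  ##...|#  b24=1 t=0,i=11
  #.###|#  b23=1 t=2,i=1
  #.##.|.  b22=0 t=0,i=6
  #.#.#|.  b21=0 t=0,i=4
  #.#..|.  b20=0 t=1,i=0
  #..##|#  b19=1 t=7,i=3
  #..#.|#  b18=1 t=1,i=2
  #...#|.  b17=0 t=6,i=6
  #....|#  b16=1 t=0,i=12
  .####|.  b15=0 t=8,i=3
  .###.|.  b14=0 t=1,i=11
  .##.#|.  b13=0 t=0,i=7
  .##..|#  b12=1 t=0,i=10
  .#.##|.  b11=0 t=0,i=5
  .#.#.|#  b10=1 t=0,i=3
  .#..#|#  b9=1 t=1,i=1
  .#...|.  b8=0 t=1,i=4
  ..###|#  b7=1 t=1,i=10
  ..##.|#  b6=1 t=7,i=4
  ..#.#|.  b5=0 t=0,i=2
  ..#..|#  b4=1 t=1,i=3
  ...##|.  b3=0 t=1,i=9
  ...#.|.  b2=0 t=0,i=1
  ....#|#  b1=1 t=0,i=0
  .....|.  b0=0 t=0,i=13
  bits 11110111100011010001011011010010 = 4153218770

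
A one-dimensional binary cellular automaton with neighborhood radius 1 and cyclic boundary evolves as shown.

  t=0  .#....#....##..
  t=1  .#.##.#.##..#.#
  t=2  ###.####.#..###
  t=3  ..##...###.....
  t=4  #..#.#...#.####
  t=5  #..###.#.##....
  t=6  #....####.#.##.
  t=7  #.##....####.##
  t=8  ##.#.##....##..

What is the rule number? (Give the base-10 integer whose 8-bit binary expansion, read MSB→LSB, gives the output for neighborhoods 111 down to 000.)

101

  ### -> .   bit 7 = 0  t=2,i=0
  ##. -> #   bit 6 = 1  t=0,i=12
  #.# -> #   bit 5 = 1  t=1,i=0
  #.. -> .   bit 4 = 0  t=0,i=2
  .## -> .   bit 3 = 0  t=0,i=11
  .#. -> #   bit 2 = 1  t=0,i=1
  ..# -> .   bit 1 = 0  t=0,i=0
  ... -> #   bit 0 = 1  t=0,i=3
  bits 01100101 = 101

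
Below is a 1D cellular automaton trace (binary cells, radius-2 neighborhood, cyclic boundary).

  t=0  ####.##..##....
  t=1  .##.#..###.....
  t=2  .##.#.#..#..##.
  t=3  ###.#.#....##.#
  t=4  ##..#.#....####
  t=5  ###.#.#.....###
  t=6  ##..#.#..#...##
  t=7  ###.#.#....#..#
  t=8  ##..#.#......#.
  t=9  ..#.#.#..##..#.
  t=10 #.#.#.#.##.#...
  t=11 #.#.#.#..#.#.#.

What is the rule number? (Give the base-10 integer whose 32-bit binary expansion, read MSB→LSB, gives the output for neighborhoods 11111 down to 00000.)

3669663841

  ##### -> #   bit 31 = 1  t=4,i=13
  ####. -> #   bit 30 = 1  t=0,i=2
  ###.# -> .   bit 29 = 0  t=0,i=3
  ###.. -> #   bit 28 = 1  t=1,i=9
  ##.## -> #   bit 27 = 1  t=0,i=4
  ##.#. -> .   bit 26 = 0  t=1,i=3
  ##..# -> #   bit 25 = 1  t=0,i=7
  ##... -> .   bit 24 = 0  t=0,i=11
  #.### -> #   bit 23 = 1  t=3,i=14
  #.##. -> .   bit 22 = 0  t=0,i=5
  #.#.# -> #   bit 21 = 1  t=2,i=4
  #.#.. -> #   bit 20 = 1  t=1,i=4
  #..## -> #   bit 19 = 1  t=0,i=8
  #..#. -> .   bit 18 = 0  t=2,i=8
  #...# -> #   bit 17 = 1  t=6,i=11
  #.... -> .   bit 16 = 0  t=0,i=12
  .#### -> #   bit 15 = 1  t=0,i=1
  .###. -> .   bit 14 = 0  t=1,i=8
  .##.# -> #   bit 13 = 1  t=1,i=2
  .##.. -> .   bit 12 = 0  t=0,i=6
  .#.## -> .   bit 11 = 0  t=8,i=14
  .#.#. -> .   bit 10 = 0  t=2,i=5
  .#..# -> .   bit 9 = 0  t=1,i=5
  .#... -> .   bit 8 = 0  t=3,i=7
  ..### -> .   bit 7 = 0  t=0,i=0
  ..##. -> #   bit 6 = 1  t=0,i=9
  ..#.# -> #   bit 5 = 1  t=4,i=4
  ..#.. -> .   bit 4 = 0  t=2,i=9
  ...## -> .   bit 3 = 0  t=0,i=14
  ...#. -> .   bit 2 = 0  t=7,i=10
  ....# -> .   bit 1 = 0  t=0,i=13
  ..... -> #   bit 0 = 1  t=1,i=12
  bits 11011010101110101010000001100001 = 3669663841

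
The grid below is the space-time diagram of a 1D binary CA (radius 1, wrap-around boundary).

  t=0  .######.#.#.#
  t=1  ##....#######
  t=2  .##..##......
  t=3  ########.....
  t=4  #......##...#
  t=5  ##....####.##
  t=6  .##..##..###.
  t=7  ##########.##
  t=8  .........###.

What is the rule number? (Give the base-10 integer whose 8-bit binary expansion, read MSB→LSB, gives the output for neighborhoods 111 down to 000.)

126

  [7] ### => .  t=0,i=2
  [6] ##. => #  t=0,i=6
  [5] #.# => #  t=0,i=0
  [4] #.. => #  t=1,i=2
  [3] .## => #  t=0,i=1
  [2] .#. => #  t=0,i=8
  [1] ..# => #  t=1,i=5
  [0] ... => .  t=1,i=3
  bits 01111110 = 126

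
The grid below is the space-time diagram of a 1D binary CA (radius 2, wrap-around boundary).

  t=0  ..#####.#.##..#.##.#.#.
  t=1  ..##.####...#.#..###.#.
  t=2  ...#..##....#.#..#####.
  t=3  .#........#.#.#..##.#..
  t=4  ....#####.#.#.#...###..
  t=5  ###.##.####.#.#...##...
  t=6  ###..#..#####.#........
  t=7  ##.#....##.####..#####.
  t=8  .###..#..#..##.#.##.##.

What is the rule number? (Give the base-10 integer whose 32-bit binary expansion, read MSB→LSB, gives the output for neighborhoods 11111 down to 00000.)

  nb #####: next=.  (t=0,i=4, bit31=0)
  nb ####.: next=#  (t=0,i=5, bit30=1)
  nb ###.#: next=#  (t=0,i=6, bit29=1)
  nb ###..: next=.  (t=1,i=8, bit28=0)
  nb ##.##: next=.  (t=1,i=4, bit27=0)
  nb ##.#.: next=#  (t=0,i=7, bit26=1)
  nb ##..#: next=#  (t=0,i=12, bit25=1)
  nb ##...: next=.  (t=1,i=9, bit24=0)
  nb #.###: next=.  (t=1,i=5, bit23=0)
  nb #.##.: next=.  (t=0,i=10, bit22=0)
  nb #.#.#: next=#  (t=0,i=8, bit21=1)
  nb #.#..: next=#  (t=0,i=21, bit20=1)
  nb #..##: next=.  (t=1,i=16, bit19=0)
  nb #..#.: next=.  (t=0,i=13, bit18=0)
  nb #...#: next=.  (t=0,i=0, bit17=0)
  nb #....: next=.  (t=2,i=0, bit16=0)
  nb .####: next=#  (t=0,i=3, bit15=1)
  nb .###.: next=#  (t=1,i=18, bit14=1)
  nb .##.#: next=#  (t=0,i=17, bit13=1)
  nb .##..: next=.  (t=0,i=11, bit12=0)
  nb .#.##: next=.  (t=0,i=9, bit11=0)
  nb .#.#.: next=.  (t=0,i=20, bit10=0)
  nb .#..#: next=.  (t=1,i=15, bit9=0)
  nb .#...: next=.  (t=0,i=22, bit8=0)
  nb ..###: next=#  (t=0,i=2, bit7=1)
  nb ..##.: next=.  (t=1,i=2, bit6=0)
  nb ..#.#: next=#  (t=0,i=14, bit5=1)
  nb ..#..: next=.  (t=2,i=3, bit4=0)
  nb ...##: next=.  (t=0,i=1, bit3=0)
  nb ...#.: next=.  (t=1,i=11, bit2=0)
  nb ....#: next=#  (t=2,i=1, bit1=1)
  nb .....: next=#  (t=3,i=4, bit0=1)
  bits 01100110001100001110000010100011 = 1714479267

1714479267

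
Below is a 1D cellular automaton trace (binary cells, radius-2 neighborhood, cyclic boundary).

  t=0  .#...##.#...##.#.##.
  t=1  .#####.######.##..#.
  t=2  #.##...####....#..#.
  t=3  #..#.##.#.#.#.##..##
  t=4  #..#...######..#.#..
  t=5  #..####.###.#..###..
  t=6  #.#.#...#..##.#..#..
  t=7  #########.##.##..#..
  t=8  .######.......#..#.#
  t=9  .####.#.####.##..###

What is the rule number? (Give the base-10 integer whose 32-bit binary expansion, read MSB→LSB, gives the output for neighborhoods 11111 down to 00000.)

  [31] ##### => #  t=1,i=3
  [30] ####. => .  t=1,i=4
  [29] ###.# => .  t=1,i=5
  [28] ###.. => #  t=2,i=10
  [27] ##.## => .  t=1,i=6
  [26] ##.#. => #  t=0,i=7
  [25] ##..# => .  t=0,i=19
  [24] ##... => .  t=2,i=4
  [23] #.### => #  t=1,i=7
  [22] #.##. => .  t=0,i=17
  [21] #.#.# => #  t=0,i=15
  [20] #.#.. => #  t=0,i=8
  [19] #..## => #  t=1,i=0
  [18] #..#. => .  t=0,i=0
  [17] #...# => #  t=0,i=3
  [16] #.... => #  t=2,i=12
  [15] .#### => #  t=1,i=2
  [14] .###. => .  t=3,i=19
  [13] .##.# => .  t=0,i=6
  [12] .##.. => #  t=0,i=18
  [11] .#.## => .  t=0,i=16
  [10] .#.#. => #  t=2,i=19
  [9] .#..# => .  t=1,i=19
  [8] .#... => #  t=0,i=2
  [7] ..### => .  t=1,i=1
  [6] ..##. => #  t=0,i=5
  [5] ..#.# => #  t=2,i=18
  [4] ..#.. => #  t=0,i=1
  [3] ...## => #  t=0,i=4
  [2] ...#. => #  t=2,i=14
  [1] ....# => .  t=2,i=13
  [0] ..... => #  t=8,i=9
  bits 10010100101110111001010101111101 = 2495321469

2495321469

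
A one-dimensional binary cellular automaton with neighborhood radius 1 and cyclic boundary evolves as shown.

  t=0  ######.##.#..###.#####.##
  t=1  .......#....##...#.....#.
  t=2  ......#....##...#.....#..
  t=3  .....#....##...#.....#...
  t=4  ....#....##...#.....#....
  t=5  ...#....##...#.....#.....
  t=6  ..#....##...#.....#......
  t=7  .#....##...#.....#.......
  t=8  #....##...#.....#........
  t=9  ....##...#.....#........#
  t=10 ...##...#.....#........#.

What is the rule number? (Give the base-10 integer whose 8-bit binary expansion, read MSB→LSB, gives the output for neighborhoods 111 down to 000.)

  [7] ### => .  t=0,i=0
  [6] ##. => .  t=0,i=5
  [5] #.# => .  t=0,i=6
  [4] #.. => .  t=0,i=11
  [3] .## => #  t=0,i=7
  [2] .#. => .  t=0,i=10
  [1] ..# => #  t=0,i=12
  [0] ... => .  t=1,i=0
  bits 00001010 = 10

10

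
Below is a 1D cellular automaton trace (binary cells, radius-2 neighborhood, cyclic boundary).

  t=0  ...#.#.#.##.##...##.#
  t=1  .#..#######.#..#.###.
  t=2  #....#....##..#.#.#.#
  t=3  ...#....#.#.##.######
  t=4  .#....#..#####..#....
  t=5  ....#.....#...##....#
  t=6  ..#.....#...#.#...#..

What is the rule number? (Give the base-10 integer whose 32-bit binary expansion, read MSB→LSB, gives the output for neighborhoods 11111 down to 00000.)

  #####|.  b31=0 t=1,i=6
  ####.|.  b30=0 t=1,i=9
  ###.#|#  b29=1 t=1,i=10
  ###..|.  b28=0 t=1,i=19
  ##.##|.  b27=0 t=0,i=11
  ##.#.|#  b26=1 t=0,i=19
  ##..#|#  b25=1 t=1,i=20
  ##...|.  b24=0 t=0,i=14
  #.###|.  b23=0 t=1,i=17
  #.##.|#  b22=1 t=0,i=9
  #.#.#|#  b21=1 t=0,i=5
  #.#..|.  b20=0 t=0,i=20
  #..##|.  b19=0 t=1,i=3
  #..#.|#  b18=1 t=1,i=0
  #...#|#  b17=1 t=0,i=1
  #....|.  b16=0 t=2,i=2
  .####|#  b15=1 t=1,i=5
  .###.|#  b14=1 t=1,i=18
  .##.#|#  b13=1 t=0,i=10
  .##..|.  b12=0 t=0,i=13
  .#.##|#  b11=1 t=0,i=8
  .#.#.|#  b10=1 t=0,i=4
  .#..#|.  b9=0 t=1,i=2
  .#...|.  b8=0 t=0,i=0
  ..###|.  b7=0 t=1,i=4
  ..##.|#  b6=1 t=0,i=17
  ..#.#|.  b5=0 t=0,i=3
  ..#..|.  b4=0 t=1,i=1
  ...##|.  b3=0 t=0,i=16
  ...#.|.  b2=0 t=0,i=2
  ....#|#  b1=1 t=2,i=3
  .....|.  b0=0 t=4,i=19
  bits 00100110011001101110110001000010 = 644279362

644279362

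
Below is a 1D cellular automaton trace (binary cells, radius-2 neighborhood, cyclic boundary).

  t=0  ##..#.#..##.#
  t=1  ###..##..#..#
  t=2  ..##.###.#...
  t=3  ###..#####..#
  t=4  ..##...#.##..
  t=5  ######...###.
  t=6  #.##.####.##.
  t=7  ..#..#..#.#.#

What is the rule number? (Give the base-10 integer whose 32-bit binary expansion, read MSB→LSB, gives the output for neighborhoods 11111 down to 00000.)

3084014683

  [31] ##### => #  t=3,i=7
  [30] ####. => .  t=1,i=1
  [29] ###.# => #  t=2,i=7
  [28] ###.. => #  t=0,i=1
  [27] ##.## => .  t=0,i=11
  [26] ##.#. => #  t=2,i=8
  [25] ##..# => #  t=0,i=2
  [24] ##... => #  t=4,i=4
  [23] #.### => #  t=0,i=12
  [22] #.##. => #  t=4,i=9
  [21] #.#.# => .  t=6,i=0
  [20] #.#.. => #  t=0,i=6
  [19] #..## => .  t=0,i=8
  [18] #..#. => .  t=0,i=3
  [17] #...# => #  t=4,i=5
  [16] #.... => .  t=2,i=11
  [15] .#### => .  t=1,i=0
  [14] .###. => #  t=0,i=0
  [13] .##.# => .  t=0,i=10
  [12] .##.. => #  t=1,i=6
  [11] .#.## => .  t=4,i=8
  [10] .#.#. => #  t=0,i=5
  [9] .#..# => .  t=0,i=7
  [8] .#... => .  t=2,i=10
  [7] ..### => .  t=1,i=12
  [6] ..##. => #  t=0,i=9
  [5] ..#.# => .  t=0,i=4
  [4] ..#.. => #  t=1,i=9
  [3] ...## => #  t=2,i=1
  [2] ...#. => .  t=4,i=6
  [1] ....# => #  t=2,i=0
  [0] ..... => #  t=2,i=12
  bits 10110111110100100101010001011011 = 3084014683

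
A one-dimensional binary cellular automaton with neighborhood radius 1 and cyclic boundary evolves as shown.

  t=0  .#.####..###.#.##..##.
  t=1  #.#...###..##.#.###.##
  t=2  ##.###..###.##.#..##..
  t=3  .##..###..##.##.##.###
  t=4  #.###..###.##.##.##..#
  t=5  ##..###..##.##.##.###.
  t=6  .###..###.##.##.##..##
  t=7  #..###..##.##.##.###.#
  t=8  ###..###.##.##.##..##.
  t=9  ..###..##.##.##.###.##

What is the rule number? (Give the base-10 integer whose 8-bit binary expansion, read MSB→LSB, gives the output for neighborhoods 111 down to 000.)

115

  nb ###: next=.  (t=0,i=4, bit7=0)
  nb ##.: next=#  (t=0,i=6, bit6=1)
  nb #.#: next=#  (t=0,i=2, bit5=1)
  nb #..: next=#  (t=0,i=7, bit4=1)
  nb .##: next=.  (t=0,i=3, bit3=0)
  nb .#.: next=.  (t=0,i=1, bit2=0)
  nb ..#: next=#  (t=0,i=0, bit1=1)
  nb ...: next=#  (t=1,i=4, bit0=1)
  bits 01110011 = 115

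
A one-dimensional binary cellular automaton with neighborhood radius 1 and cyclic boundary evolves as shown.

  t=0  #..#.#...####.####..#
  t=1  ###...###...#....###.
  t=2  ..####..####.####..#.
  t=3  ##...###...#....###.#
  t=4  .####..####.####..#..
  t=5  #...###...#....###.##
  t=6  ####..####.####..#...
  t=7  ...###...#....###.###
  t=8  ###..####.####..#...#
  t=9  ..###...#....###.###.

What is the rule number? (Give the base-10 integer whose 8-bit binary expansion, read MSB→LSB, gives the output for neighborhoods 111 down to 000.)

83

  nb ###: next=.  (t=0,i=10, bit7=0)
  nb ##.: next=#  (t=0,i=0, bit6=1)
  nb #.#: next=.  (t=0,i=4, bit5=0)
  nb #..: next=#  (t=0,i=1, bit4=1)
  nb .##: next=.  (t=0,i=9, bit3=0)
  nb .#.: next=.  (t=0,i=3, bit2=0)
  nb ..#: next=#  (t=0,i=2, bit1=1)
  nb ...: next=#  (t=0,i=7, bit0=1)
  bits 01010011 = 83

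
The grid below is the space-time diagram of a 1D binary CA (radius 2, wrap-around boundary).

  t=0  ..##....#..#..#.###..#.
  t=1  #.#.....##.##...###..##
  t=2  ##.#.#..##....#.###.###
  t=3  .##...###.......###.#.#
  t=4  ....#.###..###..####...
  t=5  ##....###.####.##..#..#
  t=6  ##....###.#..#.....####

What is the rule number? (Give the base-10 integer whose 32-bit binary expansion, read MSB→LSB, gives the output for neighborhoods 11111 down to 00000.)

3028968401

  [31] ##### => #  t=2,i=22
  [30] ####. => .  t=2,i=0
  [29] ###.# => #  t=1,i=0
  [28] ###.. => #  t=0,i=18
  [27] ##.## => .  t=1,i=10
  [26] ##.#. => #  t=1,i=1
  [25] ##..# => .  t=0,i=19
  [24] ##... => .  t=0,i=4
  [23] #.### => #  t=0,i=16
  [22] #.##. => .  t=1,i=11
  [21] #.#.# => .  t=2,i=3
  [20] #.#.. => .  t=1,i=2
  [19] #..## => #  t=1,i=20
  [18] #..#. => .  t=0,i=10
  [17] #...# => #  t=0,i=0
  [16] #.... => .  t=0,i=5
  [15] .#### => .  t=2,i=21
  [14] .###. => #  t=0,i=17
  [13] .##.# => #  t=1,i=9
  [12] .##.. => .  t=0,i=3
  [11] .#.## => .  t=0,i=15
  [10] .#.#. => .  t=2,i=4
  [9] .#..# => #  t=0,i=9
  [8] .#... => #  t=0,i=22
  [7] ..### => #  t=1,i=16
  [6] ..##. => #  t=0,i=2
  [5] ..#.# => .  t=0,i=14
  [4] ..#.. => #  t=0,i=8
  [3] ...## => .  t=0,i=1
  [2] ...#. => .  t=0,i=7
  [1] ....# => .  t=0,i=6
  [0] ..... => #  t=1,i=5
  bits 10110100100010100110001111010001 = 3028968401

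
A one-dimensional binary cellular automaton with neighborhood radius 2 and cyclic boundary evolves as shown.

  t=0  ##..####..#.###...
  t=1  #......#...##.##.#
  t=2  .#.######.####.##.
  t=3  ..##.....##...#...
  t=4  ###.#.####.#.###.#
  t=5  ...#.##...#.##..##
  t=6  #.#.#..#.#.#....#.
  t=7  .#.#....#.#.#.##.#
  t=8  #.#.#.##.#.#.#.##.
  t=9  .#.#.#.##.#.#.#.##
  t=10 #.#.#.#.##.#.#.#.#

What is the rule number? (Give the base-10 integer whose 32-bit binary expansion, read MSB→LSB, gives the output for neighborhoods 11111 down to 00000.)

  #####|.  b31=0 t=2,i=5
  ####.|.  b30=0 t=0,i=6
  ###.#|.  b29=0 t=2,i=8
  ###..|#  b28=1 t=0,i=7
  ##.##|#  b27=1 t=1,i=13
  ##.#.|#  b26=1 t=4,i=3
  ##..#|.  b25=0 t=0,i=2
  ##...|#  b24=1 t=0,i=15
  #.###|#  b23=1 t=0,i=12
  #.##.|.  b22=0 t=1,i=14
  #.#.#|.  b21=0 t=4,i=4
  #.#..|.  b20=0 t=6,i=4
  #..##|.  b19=0 t=0,i=3
  #..#.|.  b18=0 t=0,i=9
  #...#|.  b17=0 t=0,i=16
  #....|.  b16=0 t=1,i=2
  .####|.  b15=0 t=0,i=5
  .###.|.  b14=0 t=0,i=13
  .##.#|#  b13=1 t=1,i=12
  .##..|.  b12=0 t=0,i=1
  .#.##|#  b11=1 t=0,i=11
  .#.#.|#  b10=1 t=6,i=1
  .#..#|.  b9=0 t=6,i=5
  .#...|#  b8=1 t=1,i=8
  ..###|.  b7=0 t=0,i=4
  ..##.|#  b6=1 t=0,i=0
  ..#.#|.  b5=0 t=0,i=10
  ..#..|#  b4=1 t=1,i=7
  ...##|#  b3=1 t=0,i=17
  ...#.|#  b2=1 t=1,i=6
  ....#|#  b1=1 t=1,i=5
  .....|#  b0=1 t=1,i=3
  bits 00011101100000000010110101011111 = 494939487

494939487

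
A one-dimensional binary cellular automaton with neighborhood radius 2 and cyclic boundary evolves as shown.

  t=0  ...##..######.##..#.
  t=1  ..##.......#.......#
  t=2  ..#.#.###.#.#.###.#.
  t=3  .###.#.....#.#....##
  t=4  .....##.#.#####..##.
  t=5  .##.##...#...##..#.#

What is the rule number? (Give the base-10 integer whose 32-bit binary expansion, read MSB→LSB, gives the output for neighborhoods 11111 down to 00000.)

  [31] ##### => .  t=0,i=9
  [30] ####. => #  t=0,i=11
  [29] ###.# => .  t=0,i=12
  [28] ###.. => #  t=4,i=14
  [27] ##.## => .  t=0,i=13
  [26] ##.#. => .  t=2,i=9
  [25] ##..# => .  t=0,i=5
  [24] ##... => #  t=1,i=4
  [23] #.### => .  t=2,i=6
  [22] #.##. => .  t=0,i=14
  [21] #.#.# => .  t=2,i=4
  [20] #.#.. => #  t=2,i=18
  [19] #..## => .  t=0,i=6
  [18] #..#. => .  t=0,i=17
  [17] #...# => .  t=2,i=0
  [16] #.... => .  t=0,i=0
  [15] .#### => .  t=0,i=8
  [14] .###. => .  t=2,i=7
  [13] .##.# => .  t=3,i=19
  [12] .##.. => .  t=0,i=4
  [11] .#.## => #  t=2,i=5
  [10] .#.#. => #  t=2,i=3
  [9] .#..# => .  t=1,i=0
  [8] .#... => #  t=0,i=19
  [7] ..### => .  t=0,i=7
  [6] ..##. => #  t=0,i=3
  [5] ..#.# => #  t=2,i=2
  [4] ..#.. => .  t=0,i=18
  [3] ...## => #  t=0,i=2
  [2] ...#. => #  t=1,i=10
  [1] ....# => .  t=0,i=1
  [0] ..... => #  t=1,i=6
  bits 01010001000100000000110101101101 = 1360006509

1360006509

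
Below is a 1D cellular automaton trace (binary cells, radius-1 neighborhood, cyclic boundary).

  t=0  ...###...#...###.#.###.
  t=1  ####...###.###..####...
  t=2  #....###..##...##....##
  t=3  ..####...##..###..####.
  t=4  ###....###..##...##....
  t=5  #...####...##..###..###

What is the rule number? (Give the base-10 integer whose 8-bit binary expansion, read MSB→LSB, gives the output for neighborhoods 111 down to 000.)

47

  nb ###: next=.  (t=0,i=4, bit7=0)
  nb ##.: next=.  (t=0,i=5, bit6=0)
  nb #.#: next=#  (t=0,i=16, bit5=1)
  nb #..: next=.  (t=0,i=6, bit4=0)
  nb .##: next=#  (t=0,i=3, bit3=1)
  nb .#.: next=#  (t=0,i=9, bit2=1)
  nb ..#: next=#  (t=0,i=2, bit1=1)
  nb ...: next=#  (t=0,i=0, bit0=1)
  bits 00101111 = 47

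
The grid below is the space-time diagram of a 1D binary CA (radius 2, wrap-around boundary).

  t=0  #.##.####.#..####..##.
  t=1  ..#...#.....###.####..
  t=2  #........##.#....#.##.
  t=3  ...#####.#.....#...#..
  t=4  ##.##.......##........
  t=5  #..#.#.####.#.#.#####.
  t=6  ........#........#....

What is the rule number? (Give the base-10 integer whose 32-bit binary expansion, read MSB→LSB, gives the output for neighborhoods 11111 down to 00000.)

323518659

  nb #####: next=.  (t=3,i=5, bit31=0)
  nb ####.: next=.  (t=0,i=7, bit30=0)
  nb ###.#: next=.  (t=0,i=8, bit29=0)
  nb ###..: next=#  (t=0,i=16, bit28=1)
  nb ##.##: next=.  (t=0,i=4, bit27=0)
  nb ##.#.: next=.  (t=0,i=9, bit26=0)
  nb ##..#: next=#  (t=0,i=17, bit25=1)
  nb ##...: next=#  (t=1,i=20, bit24=1)
  nb #.###: next=.  (t=0,i=5, bit23=0)
  nb #.##.: next=#  (t=0,i=2, bit22=1)
  nb #.#.#: next=.  (t=0,i=0, bit21=0)
  nb #.#..: next=.  (t=0,i=10, bit20=0)
  nb #..##: next=#  (t=0,i=12, bit19=1)
  nb #..#.: next=.  (t=5,i=2, bit18=0)
  nb #...#: next=.  (t=1,i=4, bit17=0)
  nb #....: next=.  (t=1,i=8, bit16=0)
  nb .####: next=#  (t=0,i=6, bit15=1)
  nb .###.: next=.  (t=1,i=13, bit14=0)
  nb .##.#: next=.  (t=0,i=3, bit13=0)
  nb .##..: next=.  (t=4,i=4, bit12=0)
  nb .#.##: next=.  (t=0,i=1, bit11=0)
  nb .#.#.: next=.  (t=5,i=4, bit10=0)
  nb .#..#: next=.  (t=0,i=11, bit9=0)
  nb .#...: next=.  (t=1,i=3, bit8=0)
  nb ..###: next=#  (t=0,i=13, bit7=1)
  nb ..##.: next=#  (t=0,i=19, bit6=1)
  nb ..#.#: next=.  (t=2,i=17, bit5=0)
  nb ..#..: next=.  (t=1,i=2, bit4=0)
  nb ...##: next=.  (t=1,i=11, bit3=0)
  nb ...#.: next=.  (t=1,i=1, bit2=0)
  nb ....#: next=#  (t=1,i=0, bit1=1)
  nb .....: next=#  (t=1,i=9, bit0=1)
  bits 00010011010010001000000011000011 = 323518659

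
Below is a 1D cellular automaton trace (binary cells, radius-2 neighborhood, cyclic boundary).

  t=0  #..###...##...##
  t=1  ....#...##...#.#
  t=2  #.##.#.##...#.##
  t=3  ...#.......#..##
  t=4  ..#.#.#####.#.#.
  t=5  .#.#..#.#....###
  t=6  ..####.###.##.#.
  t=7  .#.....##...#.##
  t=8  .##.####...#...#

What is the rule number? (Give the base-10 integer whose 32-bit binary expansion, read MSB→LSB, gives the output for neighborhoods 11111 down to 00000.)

  ##### -> #   bit 31 = 1  t=4,i=8
  ####. -> .   bit 30 = 0  t=4,i=9
  ###.# -> .   bit 29 = 0  t=2,i=0
  ###.. -> .   bit 28 = 0  t=0,i=0
  ##.## -> .   bit 27 = 0  t=2,i=1
  ##.#. -> .   bit 26 = 0  t=2,i=4
  ##..# -> .   bit 25 = 0  t=0,i=1
  ##... -> .   bit 24 = 0  t=0,i=6
  #.### -> #   bit 23 = 1  t=2,i=14
  #.##. -> .   bit 22 = 0  t=2,i=2
  #.#.# -> .   bit 21 = 0  t=2,i=5
  #.#.. -> #   bit 20 = 1  t=1,i=15
  #..## -> .   bit 19 = 0  t=0,i=2
  #..#. -> #   bit 18 = 1  t=5,i=5
  #...# -> .   bit 17 = 0  t=0,i=7
  #.... -> .   bit 16 = 0  t=1,i=1
  .#### -> .   bit 15 = 0  t=4,i=7
  .###. -> #   bit 14 = 1  t=0,i=4
  .##.# -> #   bit 13 = 1  t=2,i=3
  .##.. -> .   bit 12 = 0  t=0,i=10
  .#.## -> .   bit 11 = 0  t=2,i=6
  .#.#. -> #   bit 10 = 1  t=1,i=14
  .#..# -> #   bit 9 = 1  t=3,i=12
  .#... -> #   bit 8 = 1  t=1,i=0
  ..### -> .   bit 7 = 0  t=0,i=3
  ..##. -> #   bit 6 = 1  t=0,i=9
  ..#.# -> .   bit 5 = 0  t=1,i=13
  ..#.. -> .   bit 4 = 0  t=1,i=4
  ...## -> #   bit 3 = 1  t=0,i=8
  ...#. -> #   bit 2 = 1  t=1,i=3
  ....# -> #   bit 1 = 1  t=1,i=2
  ..... -> #   bit 0 = 1  t=3,i=6
  bits 10000000100101000110011101001111 = 2157209423

2157209423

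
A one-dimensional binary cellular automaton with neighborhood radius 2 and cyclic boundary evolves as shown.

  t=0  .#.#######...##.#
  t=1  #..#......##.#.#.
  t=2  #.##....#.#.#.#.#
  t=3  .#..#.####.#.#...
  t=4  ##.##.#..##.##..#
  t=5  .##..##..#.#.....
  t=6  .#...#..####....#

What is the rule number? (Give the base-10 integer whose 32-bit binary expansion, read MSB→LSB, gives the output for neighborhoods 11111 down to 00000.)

  #####|.  b31=0 t=0,i=5
  ####.|.  b30=0 t=0,i=8
  ###.#|#  b29=1 t=3,i=9
  ###..|.  b28=0 t=0,i=9
  ##.##|#  b27=1 t=2,i=1
  ##.#.|#  b26=1 t=0,i=15
  ##..#|.  b25=0 t=4,i=14
  ##...|#  b24=1 t=0,i=10
  #.###|#  b23=1 t=0,i=3
  #.##.|.  b22=0 t=2,i=2
  #.#.#|.  b21=0 t=0,i=1
  #.#..|#  b20=1 t=1,i=0
  #..##|.  b19=0 t=4,i=8
  #..#.|#  b18=1 t=1,i=2
  #...#|#  b17=1 t=0,i=11
  #....|.  b16=0 t=1,i=5
  .####|.  b15=0 t=0,i=4
  .###.|.  b14=0 t=4,i=0
  .##.#|.  b13=0 t=0,i=14
  .##..|.  b12=0 t=2,i=3
  .#.##|.  b11=0 t=0,i=2
  .#.#.|#  b10=1 t=0,i=0
  .#..#|.  b9=0 t=1,i=1
  .#...|.  b8=0 t=1,i=4
  ..###|.  b7=0 t=4,i=16
  ..##.|#  b6=1 t=0,i=13
  ..#.#|#  b5=1 t=2,i=8
  ..#..|#  b4=1 t=1,i=3
  ...##|.  b3=0 t=0,i=12
  ...#.|#  b2=1 t=2,i=7
  ....#|#  b1=1 t=1,i=8
  .....|.  b0=0 t=1,i=6
  bits 00101101100101100000010001110110 = 764806262

764806262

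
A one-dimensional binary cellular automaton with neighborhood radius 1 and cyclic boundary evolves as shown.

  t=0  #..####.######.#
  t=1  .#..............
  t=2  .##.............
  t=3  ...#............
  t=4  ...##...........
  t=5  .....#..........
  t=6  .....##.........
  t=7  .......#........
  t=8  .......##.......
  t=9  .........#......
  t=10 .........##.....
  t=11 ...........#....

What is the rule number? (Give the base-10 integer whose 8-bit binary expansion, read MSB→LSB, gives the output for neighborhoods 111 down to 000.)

20

  ### -> .   bit 7 = 0  t=0,i=4
  ##. -> .   bit 6 = 0  t=0,i=0
  #.# -> .   bit 5 = 0  t=0,i=7
  #.. -> #   bit 4 = 1  t=0,i=1
  .## -> .   bit 3 = 0  t=0,i=3
  .#. -> #   bit 2 = 1  t=1,i=1
  ..# -> .   bit 1 = 0  t=0,i=2
  ... -> .   bit 0 = 0  t=1,i=3
  bits 00010100 = 20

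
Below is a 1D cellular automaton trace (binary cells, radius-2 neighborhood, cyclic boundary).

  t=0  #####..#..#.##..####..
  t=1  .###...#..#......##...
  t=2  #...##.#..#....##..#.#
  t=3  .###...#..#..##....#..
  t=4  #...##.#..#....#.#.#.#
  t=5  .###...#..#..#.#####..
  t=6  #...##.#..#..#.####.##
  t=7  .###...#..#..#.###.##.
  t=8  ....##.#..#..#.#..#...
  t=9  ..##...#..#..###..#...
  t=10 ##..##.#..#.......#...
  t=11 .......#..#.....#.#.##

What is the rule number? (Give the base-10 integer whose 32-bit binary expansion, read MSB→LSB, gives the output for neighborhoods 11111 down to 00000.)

  #####|#  b31=1 t=0,i=2
  ####.|#  b30=1 t=0,i=3
  ###.#|.  b29=0 t=6,i=18
  ###..|.  b28=0 t=0,i=4
  ##.##|#  b27=1 t=6,i=19
  ##.#.|.  b26=0 t=2,i=6
  ##..#|.  b25=0 t=0,i=5
  ##...|#  b24=1 t=1,i=4
  #.###|#  b23=1 t=5,i=15
  #.##.|.  b22=0 t=0,i=12
  #.#.#|#  b21=1 t=4,i=17
  #.#..|#  b20=1 t=2,i=7
  #..##|.  b19=0 t=0,i=15
  #..#.|.  b18=0 t=0,i=6
  #...#|#  b17=1 t=1,i=5
  #....|.  b16=0 t=1,i=12
  .####|#  b15=1 t=0,i=1
  .###.|.  b14=0 t=1,i=2
  .##.#|.  b13=0 t=2,i=5
  .##..|.  b12=0 t=0,i=13
  .#.##|.  b11=0 t=0,i=11
  .#.#.|#  b10=1 t=4,i=16
  .#..#|.  b9=0 t=0,i=8
  .#...|.  b8=0 t=1,i=11
  ..###|.  b7=0 t=0,i=0
  ..##.|.  b6=0 t=1,i=17
  ..#.#|#  b5=1 t=0,i=10
  ..#..|#  b4=1 t=0,i=7
  ...##|#  b3=1 t=1,i=0
  ...#.|.  b2=0 t=1,i=6
  ....#|#  b1=1 t=1,i=15
  .....|.  b0=0 t=1,i=13
  bits 11001001101100101000010000111010 = 3383919674

3383919674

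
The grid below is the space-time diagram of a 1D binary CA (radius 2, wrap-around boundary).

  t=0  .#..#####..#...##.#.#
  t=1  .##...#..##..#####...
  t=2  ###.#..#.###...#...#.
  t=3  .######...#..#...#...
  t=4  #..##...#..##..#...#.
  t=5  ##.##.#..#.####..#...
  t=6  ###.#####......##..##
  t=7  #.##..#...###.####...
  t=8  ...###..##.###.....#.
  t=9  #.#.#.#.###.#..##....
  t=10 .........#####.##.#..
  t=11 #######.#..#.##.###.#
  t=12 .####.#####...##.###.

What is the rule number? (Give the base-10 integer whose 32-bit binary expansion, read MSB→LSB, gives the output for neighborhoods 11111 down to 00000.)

  [31] ##### => #  t=0,i=6
  [30] ####. => .  t=0,i=7
  [29] ###.# => #  t=2,i=2
  [28] ###.. => .  t=0,i=8
  [27] ##.## => #  t=5,i=2
  [26] ##.#. => #  t=0,i=17
  [25] ##..# => #  t=0,i=9
  [24] ##... => .  t=1,i=3
  [23] #.### => .  t=2,i=0
  [22] #.##. => .  t=5,i=3
  [21] #.#.# => .  t=0,i=18
  [20] #.#.. => #  t=0,i=1
  [19] #..## => .  t=0,i=3
  [18] #..#. => #  t=0,i=10
  [17] #...# => #  t=0,i=13
  [16] #.... => #  t=1,i=19
  [15] .#### => .  t=0,i=5
  [14] .###. => #  t=2,i=1
  [13] .##.# => #  t=0,i=16
  [12] .##.. => #  t=1,i=2
  [11] .#.## => .  t=2,i=8
  [10] .#.#. => .  t=0,i=0
  [9] .#..# => #  t=0,i=2
  [8] .#... => .  t=0,i=12
  [7] ..### => .  t=0,i=4
  [6] ..##. => #  t=0,i=15
  [5] ..#.# => .  t=2,i=7
  [4] ..#.. => .  t=0,i=11
  [3] ...## => #  t=0,i=14
  [2] ...#. => .  t=1,i=5
  [1] ....# => .  t=1,i=20
  [0] ..... => #  t=6,i=11
  bits 10101110000101110111001001001001 = 2920772169

2920772169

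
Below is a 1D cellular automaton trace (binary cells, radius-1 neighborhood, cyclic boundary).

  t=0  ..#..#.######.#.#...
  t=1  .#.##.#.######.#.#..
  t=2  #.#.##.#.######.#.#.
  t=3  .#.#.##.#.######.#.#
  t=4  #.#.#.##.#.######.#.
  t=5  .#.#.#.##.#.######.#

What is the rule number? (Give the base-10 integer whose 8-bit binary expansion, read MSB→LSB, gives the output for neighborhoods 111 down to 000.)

  [7] ### => #  t=0,i=8
  [6] ##. => #  t=0,i=12
  [5] #.# => #  t=0,i=6
  [4] #.. => #  t=0,i=3
  [3] .## => .  t=0,i=7
  [2] .#. => .  t=0,i=2
  [1] ..# => #  t=0,i=1
  [0] ... => .  t=0,i=0
  bits 11110010 = 242

242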